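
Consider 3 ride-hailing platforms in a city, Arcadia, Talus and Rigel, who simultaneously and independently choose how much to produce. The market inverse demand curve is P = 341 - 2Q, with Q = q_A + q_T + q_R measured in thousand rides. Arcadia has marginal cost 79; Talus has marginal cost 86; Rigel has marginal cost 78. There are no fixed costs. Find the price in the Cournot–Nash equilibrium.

Arcadia's profit: π_A = (341 - 2Q)q_A - (79q_A). Setting ∂π_A/∂q_A = 0: 262 - 4q_A - 2(q_T + q_R) = 0.
Talus's first-order condition: 255 - 4q_T - 2(q_A + q_R) = 0.
Rigel's first-order condition: 263 - 4q_R - 2(q_A + q_T) = 0.
Adding the 3 conditions: 780 − 4Q − 4Q = 0, i.e. Q = 195/2.
Back-substituting: q_A = (262 − 195)/2 = 67/2, q_T = (255 − 195)/2 = 30, q_R = (263 − 195)/2 = 34.
Total output Q = 195/2, so price P = 341 - 2·(195/2) = 146.

146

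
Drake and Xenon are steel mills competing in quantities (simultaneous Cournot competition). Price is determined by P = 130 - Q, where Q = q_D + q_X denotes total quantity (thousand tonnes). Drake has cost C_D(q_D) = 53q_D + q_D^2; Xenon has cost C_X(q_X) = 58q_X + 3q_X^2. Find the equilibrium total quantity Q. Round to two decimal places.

Drake's profit: π_D = (130 - Q)q_D - (53q_D + q_D²). Setting ∂π_D/∂q_D = 0: 77 - 4q_D - (q_X) = 0.
Xenon's profit: π_X = (130 - Q)q_X - (58q_X + 3q_X²). Setting ∂π_X/∂q_X = 0: 72 - 8q_X - (q_D) = 0.
Rearranging gives the reaction functions q_D = (77 - q_X)/4 and q_X = (72 - q_D)/8.
Solving the pair: q_D = 544/31, q_X = 211/31.
Total output Q = 544/31 + 211/31 = 755/31.

24.35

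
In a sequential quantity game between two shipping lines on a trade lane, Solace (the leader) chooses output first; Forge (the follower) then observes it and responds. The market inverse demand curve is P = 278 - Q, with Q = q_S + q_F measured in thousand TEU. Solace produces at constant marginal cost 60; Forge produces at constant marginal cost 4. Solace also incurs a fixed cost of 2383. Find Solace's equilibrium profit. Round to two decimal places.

897.50

Solve by backward induction. Given q_S, the follower Forge maximises π_F = (278 - q_S - q_F)q_F - 4q_F.
Follower FOC: 274 - q_S - 2q_F = 0, so q_F(q_S) = (274 - q_S)/2.
Solace substitutes q_F(q_S) into its own profit: π_S = q_S(278 - q_S - (274 - q_S)/2) - 60q_S = (141 - (1/2)q_S)q_S - 60q_S.
Maximising: ∂π_S/∂q_S = 81 - q_S = 0, giving q_S = 81.
Then q_F = (274 - 81)/2 = 193/2.
Price P = 278 - 355/2 = 201/2.
Solace's profit: (201/2 - 60)·81 - 2383 = 1795/2.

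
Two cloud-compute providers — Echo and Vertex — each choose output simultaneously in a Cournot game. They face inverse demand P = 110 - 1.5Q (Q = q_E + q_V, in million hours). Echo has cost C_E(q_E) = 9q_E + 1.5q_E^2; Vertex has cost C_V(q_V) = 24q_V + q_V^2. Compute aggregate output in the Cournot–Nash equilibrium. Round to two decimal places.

26.68

Echo's profit: π_E = (110 - 1.5Q)q_E - (9q_E + (3/2)q_E²). Setting ∂π_E/∂q_E = 0: 101 - 6q_E - (3/2)(q_V) = 0.
Vertex's profit: π_V = (110 - 1.5Q)q_V - (24q_V + q_V²). Setting ∂π_V/∂q_V = 0: 86 - 5q_V - (3/2)(q_E) = 0.
Rearranging gives the reaction functions q_E = (101 - (3/2)q_V)/6 and q_V = (86 - (3/2)q_E)/5.
Solving the pair: q_E = 1504/111, q_V = 486/37.
Total output Q = 1504/111 + 486/37 = 26.6847.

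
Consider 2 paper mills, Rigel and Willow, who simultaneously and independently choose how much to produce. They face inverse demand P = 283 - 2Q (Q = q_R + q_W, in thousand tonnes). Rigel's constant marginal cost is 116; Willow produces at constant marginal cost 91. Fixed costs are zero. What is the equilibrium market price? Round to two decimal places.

163.33

Rigel's profit: π_R = (283 - 2Q)q_R - (116q_R). Setting ∂π_R/∂q_R = 0: 167 - 4q_R - 2(q_W) = 0.
Willow's first-order condition: 192 - 4q_W - 2(q_R) = 0.
So q_R = (167 - 2q_W)/4 and q_W = (192 - 2q_R)/4.
Solving the pair: q_R = 71/3, q_W = 217/6.
Total output Q = 359/6, so price P = 283 - 2·(359/6) = 490/3.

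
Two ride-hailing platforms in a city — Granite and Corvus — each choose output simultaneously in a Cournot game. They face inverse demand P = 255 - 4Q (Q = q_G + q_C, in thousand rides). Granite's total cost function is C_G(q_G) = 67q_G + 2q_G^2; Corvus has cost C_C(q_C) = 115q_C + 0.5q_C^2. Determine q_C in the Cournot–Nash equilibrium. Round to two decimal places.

Granite's profit: π_G = (255 - 4Q)q_G - (67q_G + 2q_G²). Setting ∂π_G/∂q_G = 0: 188 - 12q_G - 4(q_C) = 0.
Corvus's first-order condition: 140 - 9q_C - 4(q_G) = 0.
Best responses: q_G = (188 - 4q_C)/12, q_C = (140 - 4q_G)/9.
Solving the pair: q_G = 283/23, q_C = 232/23.

10.09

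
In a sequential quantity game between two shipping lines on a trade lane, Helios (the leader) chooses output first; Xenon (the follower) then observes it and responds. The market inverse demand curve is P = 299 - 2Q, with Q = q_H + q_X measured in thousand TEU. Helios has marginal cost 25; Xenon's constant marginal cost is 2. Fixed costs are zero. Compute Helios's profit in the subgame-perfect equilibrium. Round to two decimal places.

The follower Xenon best-responds to any q_H: π_X = (299 - 2Q)q_X - 2q_X.
Setting the follower's marginal profit to zero, 297 - 2q_H - 4q_X = 0, i.e. q_X = (297 - 2q_H)/4.
Helios substitutes q_X(q_H) into its own profit: π_H = q_H(299 - 2q_H - (297 - 2q_H)/2) - 25q_H = (301/2 - q_H)q_H - 25q_H.
Maximising: ∂π_H/∂q_H = 251/2 - 2q_H = 0, giving q_H = 251/4.
Then q_X = (297 - 2·(251/4))/4 = 343/8.
Price P = 299 - 2·(845/8) = 351/4.
Helios's profit: (351/4 - 25)·(251/4) = 3937.5625.

3937.56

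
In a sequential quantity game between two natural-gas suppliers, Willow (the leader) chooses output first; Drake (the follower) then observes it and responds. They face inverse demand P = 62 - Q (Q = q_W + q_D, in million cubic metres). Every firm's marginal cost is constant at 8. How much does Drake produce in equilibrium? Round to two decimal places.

13.50

Solve by backward induction. Given q_W, the follower Drake maximises π_D = (62 - q_W - q_D)q_D - 8q_D.
Setting the follower's marginal profit to zero, 54 - q_W - 2q_D = 0, i.e. q_D = (54 - q_W)/2.
Willow substitutes q_D(q_W) into its own profit: π_W = q_W(62 - q_W - (54 - q_W)/2) - 8q_W = (35 - (1/2)q_W)q_W - 8q_W.
Leader FOC: 27 - q_W = 0, so q_W = 27.
Then q_D = (54 - 27)/2 = 27/2.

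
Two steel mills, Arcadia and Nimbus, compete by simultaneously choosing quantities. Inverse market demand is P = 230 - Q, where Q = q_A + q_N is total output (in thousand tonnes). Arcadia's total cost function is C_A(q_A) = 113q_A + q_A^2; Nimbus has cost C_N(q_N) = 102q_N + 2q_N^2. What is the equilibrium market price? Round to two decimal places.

187.87

Arcadia's profit: π_A = (230 - Q)q_A - (113q_A + q_A²). Setting ∂π_A/∂q_A = 0: 117 - 4q_A - (q_N) = 0.
Nimbus's profit: π_N = (230 - Q)q_N - (102q_N + 2q_N²). Setting ∂π_N/∂q_N = 0: 128 - 6q_N - (q_A) = 0.
So q_A = (117 - q_N)/4 and q_N = (128 - q_A)/6.
Substituting one into the other gives q_A = 574/23 and q_N = 395/23.
Total output Q = 969/23, so price P = 230 - 969/23 = 187.8696.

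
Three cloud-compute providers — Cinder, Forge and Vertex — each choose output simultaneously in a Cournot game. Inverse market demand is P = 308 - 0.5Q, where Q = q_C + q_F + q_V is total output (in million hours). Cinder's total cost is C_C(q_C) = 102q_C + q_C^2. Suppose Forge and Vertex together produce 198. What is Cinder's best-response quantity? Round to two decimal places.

With rivals' combined output fixed at 198, Cinder's profit is π_C = (308 - (1/2)·198 - (1/2)q_C)q_C - (102q_C + q_C²) = (209 - (1/2)q_C)q_C - (102q_C + q_C²).
∂π_C/∂q_C = 107 - 3q_C = 0, so q_C = 107/3.

35.67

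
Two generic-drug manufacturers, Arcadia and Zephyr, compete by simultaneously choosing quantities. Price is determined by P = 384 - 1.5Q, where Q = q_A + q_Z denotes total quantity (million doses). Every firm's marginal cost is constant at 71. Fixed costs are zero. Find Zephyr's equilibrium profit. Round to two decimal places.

7256.96

Each firm earns π_i = (384 - 1.5Q)q_i - 71q_i.
Setting ∂π_i/∂q_i = 0 with rivals' quantities fixed: 313 - 3q_i - (3/2)q_j = 0.
With identical firms every q_j equals q_i, so q_j = q_i and 313 = (9/2)q_i, giving q_i = 626/9.
Price P = 384 - (3/2)·(1252/9) = 526/3.
Zephyr's profit: (526/3 - 71)·(626/9) = 7256.9630.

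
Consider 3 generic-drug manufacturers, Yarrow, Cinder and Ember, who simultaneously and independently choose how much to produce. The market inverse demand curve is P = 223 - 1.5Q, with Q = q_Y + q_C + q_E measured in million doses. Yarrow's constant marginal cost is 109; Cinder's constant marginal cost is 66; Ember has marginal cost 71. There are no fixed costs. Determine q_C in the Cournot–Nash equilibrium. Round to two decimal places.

Yarrow's profit: π_Y = (223 - 1.5Q)q_Y - (109q_Y). Setting ∂π_Y/∂q_Y = 0: 114 - 3q_Y - (3/2)(q_C + q_E) = 0.
Cinder's first-order condition: 157 - 3q_C - (3/2)(q_Y + q_E) = 0.
Ember's first-order condition: 152 - 3q_E - (3/2)(q_Y + q_C) = 0.
Summing all 3 equations gives 423 − 6Q = 0, hence Q = 141/2.
Back-substituting: q_Y = (114 − 423/4)/(3/2) = 11/2, q_C = (157 − 423/4)/(3/2) = 205/6, q_E = (152 − 423/4)/(3/2) = 185/6.

34.17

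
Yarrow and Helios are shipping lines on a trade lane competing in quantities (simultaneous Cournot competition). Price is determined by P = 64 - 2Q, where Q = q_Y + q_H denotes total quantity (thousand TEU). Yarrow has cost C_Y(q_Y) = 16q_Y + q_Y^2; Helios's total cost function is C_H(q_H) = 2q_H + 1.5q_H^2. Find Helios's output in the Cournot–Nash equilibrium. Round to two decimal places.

7.26

Yarrow's profit: π_Y = (64 - 2Q)q_Y - (16q_Y + q_Y²). Setting ∂π_Y/∂q_Y = 0: 48 - 6q_Y - 2(q_H) = 0.
Helios's profit: π_H = (64 - 2Q)q_H - (2q_H + (3/2)q_H²). Setting ∂π_H/∂q_H = 0: 62 - 7q_H - 2(q_Y) = 0.
Best responses: q_Y = (48 - 2q_H)/6, q_H = (62 - 2q_Y)/7.
Substituting one into the other gives q_Y = 106/19 and q_H = 138/19.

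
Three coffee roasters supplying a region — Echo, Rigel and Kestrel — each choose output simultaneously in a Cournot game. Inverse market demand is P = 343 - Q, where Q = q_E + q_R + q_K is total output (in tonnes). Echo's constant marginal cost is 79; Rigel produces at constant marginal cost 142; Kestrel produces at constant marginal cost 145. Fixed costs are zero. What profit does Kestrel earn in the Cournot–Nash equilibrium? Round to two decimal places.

1040.06

Echo's profit: π_E = (343 - Q)q_E - (79q_E). Setting ∂π_E/∂q_E = 0: 264 - 2q_E - (q_R + q_K) = 0.
Rigel's first-order condition: 201 - 2q_R - (q_E + q_K) = 0.
Kestrel's profit: π_K = (343 - Q)q_K - (145q_K). Setting ∂π_K/∂q_K = 0: 198 - 2q_K - (q_E + q_R) = 0.
Adding the 3 first-order conditions: 663 − 4Q = 0, so Q = 663/4.
Back-substituting: q_E = (264 − 663/4) = 393/4, q_R = (201 − 663/4) = 141/4, q_K = (198 − 663/4) = 129/4.
Price P = 343 - 663/4 = 709/4.
Kestrel's profit: (709/4 - 145)·(129/4) = 1040.0625.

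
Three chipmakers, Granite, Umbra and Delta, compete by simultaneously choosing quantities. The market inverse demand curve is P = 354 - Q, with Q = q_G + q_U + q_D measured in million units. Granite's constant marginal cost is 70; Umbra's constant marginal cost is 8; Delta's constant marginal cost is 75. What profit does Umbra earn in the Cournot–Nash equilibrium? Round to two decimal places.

Granite's profit: π_G = (354 - Q)q_G - (70q_G). Setting ∂π_G/∂q_G = 0: 284 - 2q_G - (q_U + q_D) = 0.
Umbra's first-order condition: 346 - 2q_U - (q_G + q_D) = 0.
Delta's first-order condition: 279 - 2q_D - (q_G + q_U) = 0.
Adding the 3 conditions: 909 − 2Q − 2Q = 0, i.e. Q = 909/4.
Back-substituting: q_G = (284 − 909/4) = 227/4, q_U = (346 − 909/4) = 475/4, q_D = (279 − 909/4) = 207/4.
Price P = 354 - 909/4 = 507/4.
Umbra's profit: (507/4 - 8)·(475/4) = 14101.5625.

14101.56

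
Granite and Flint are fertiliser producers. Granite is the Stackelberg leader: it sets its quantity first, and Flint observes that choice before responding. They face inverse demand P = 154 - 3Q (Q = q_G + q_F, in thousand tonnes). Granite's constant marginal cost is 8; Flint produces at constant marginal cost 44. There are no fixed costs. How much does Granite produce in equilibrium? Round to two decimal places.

Solve by backward induction. Given q_G, the follower Flint maximises π_F = (154 - 3q_G - 3q_F)q_F - 44q_F.
∂π_F/∂q_F = 110 - 3q_G - 6q_F = 0 gives the reaction function q_F = (110 - 3q_G)/6.
Granite substitutes q_F(q_G) into its own profit: π_G = q_G(154 - 3q_G - (110 - 3q_G)/2) - 8q_G = (99 - (3/2)q_G)q_G - 8q_G.
Maximising: ∂π_G/∂q_G = 91 - 3q_G = 0, giving q_G = 91/3.
Then q_F = (110 - 3·(91/3))/6 = 19/6.

30.33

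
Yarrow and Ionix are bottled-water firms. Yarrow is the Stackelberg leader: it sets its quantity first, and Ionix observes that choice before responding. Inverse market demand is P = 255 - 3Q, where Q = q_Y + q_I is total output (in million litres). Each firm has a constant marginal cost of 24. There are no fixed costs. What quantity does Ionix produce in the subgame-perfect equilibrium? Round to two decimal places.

The follower Ionix best-responds to any q_Y: π_I = (255 - 3Q)q_I - 24q_I.
Setting the follower's marginal profit to zero, 231 - 3q_Y - 6q_I = 0, i.e. q_I = (231 - 3q_Y)/6.
Yarrow substitutes q_I(q_Y) into its own profit: π_Y = q_Y(255 - 3q_Y - (231 - 3q_Y)/2) - 24q_Y = (279/2 - (3/2)q_Y)q_Y - 24q_Y.
Maximising: ∂π_Y/∂q_Y = 231/2 - 3q_Y = 0, giving q_Y = 77/2.
Then q_I = (231 - 3·(77/2))/6 = 77/4.

19.25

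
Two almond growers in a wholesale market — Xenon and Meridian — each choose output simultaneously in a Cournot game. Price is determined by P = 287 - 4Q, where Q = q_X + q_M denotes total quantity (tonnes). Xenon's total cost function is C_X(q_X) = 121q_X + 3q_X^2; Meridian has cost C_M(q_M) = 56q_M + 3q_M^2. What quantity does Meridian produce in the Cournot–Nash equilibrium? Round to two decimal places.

Xenon's profit: π_X = (287 - 4Q)q_X - (121q_X + 3q_X²). Setting ∂π_X/∂q_X = 0: 166 - 14q_X - 4(q_M) = 0.
Meridian's first-order condition: 231 - 14q_M - 4(q_X) = 0.
So q_X = (166 - 4q_M)/14 and q_M = (231 - 4q_X)/14.
Solving the pair: q_X = 70/9, q_M = 257/18.

14.28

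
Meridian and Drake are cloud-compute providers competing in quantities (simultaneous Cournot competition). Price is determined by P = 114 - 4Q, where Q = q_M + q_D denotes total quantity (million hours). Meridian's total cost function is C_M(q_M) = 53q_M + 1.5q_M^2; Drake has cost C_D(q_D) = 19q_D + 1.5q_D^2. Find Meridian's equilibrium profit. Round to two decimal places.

Meridian's profit: π_M = (114 - 4Q)q_M - (53q_M + (3/2)q_M²). Setting ∂π_M/∂q_M = 0: 61 - 11q_M - 4(q_D) = 0.
Drake's profit: π_D = (114 - 4Q)q_D - (19q_D + (3/2)q_D²). Setting ∂π_D/∂q_D = 0: 95 - 11q_D - 4(q_M) = 0.
Rearranging gives the reaction functions q_M = (61 - 4q_D)/11 and q_D = (95 - 4q_M)/11.
Substituting one into the other gives q_M = 97/35 and q_D = 267/35.
Price P = 114 - 4·(52/5) = 362/5.
Meridian's profit: (362/5)·(97/35) - 53·(97/35) - (3/2)(97/35)² = 42.2445.

42.24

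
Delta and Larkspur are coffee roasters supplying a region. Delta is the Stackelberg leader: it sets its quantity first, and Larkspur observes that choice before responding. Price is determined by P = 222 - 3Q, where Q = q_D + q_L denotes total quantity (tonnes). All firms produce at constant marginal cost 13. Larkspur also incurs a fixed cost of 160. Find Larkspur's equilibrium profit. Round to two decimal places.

750.02

Solve by backward induction. Given q_D, the follower Larkspur maximises π_L = (222 - 3q_D - 3q_L)q_L - 13q_L.
Setting the follower's marginal profit to zero, 209 - 3q_D - 6q_L = 0, i.e. q_L = (209 - 3q_D)/6.
Delta substitutes q_L(q_D) into its own profit: π_D = q_D(222 - 3q_D - (209 - 3q_D)/2) - 13q_D = (235/2 - (3/2)q_D)q_D - 13q_D.
The leader's first-order condition 209/2 - 3q_D = 0 yields q_D = 209/6.
Then q_L = (209 - 3·(209/6))/6 = 209/12.
Price P = 222 - 3·(209/4) = 261/4.
Larkspur's profit: (261/4 - 13)·(209/12) - 160 = 750.0208.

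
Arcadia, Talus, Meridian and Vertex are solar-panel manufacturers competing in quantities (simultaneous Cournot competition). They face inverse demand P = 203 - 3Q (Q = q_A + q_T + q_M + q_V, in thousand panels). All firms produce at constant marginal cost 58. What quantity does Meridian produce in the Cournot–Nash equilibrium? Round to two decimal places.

9.67

A representative firm's profit is π_i = q_i(203 - 3Q) - 58q_i.
Setting ∂π_i/∂q_i = 0 with rivals' quantities fixed: 145 - 6q_i - 3·Σ_{j≠i} q_j = 0.
By symmetry each firm produces the same amount; substituting Σ_{j≠i} q_j = 3q_i yields q_i = 145/15 = 29/3.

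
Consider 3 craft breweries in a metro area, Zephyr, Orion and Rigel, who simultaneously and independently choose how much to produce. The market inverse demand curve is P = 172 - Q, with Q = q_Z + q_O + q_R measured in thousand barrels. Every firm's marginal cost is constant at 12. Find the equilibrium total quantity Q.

Each firm earns π_i = (172 - Q)q_i - 12q_i.
Setting ∂π_i/∂q_i = 0 with rivals' quantities fixed: 160 - 2q_i - Σ_{j≠i} q_j = 0.
With identical firms every q_j equals q_i, so Σ_{j≠i} q_j = 2q_i and 160 = 4q_i, giving q_i = 40.
Total output Q = 40 + 40 + 40 = 120.

120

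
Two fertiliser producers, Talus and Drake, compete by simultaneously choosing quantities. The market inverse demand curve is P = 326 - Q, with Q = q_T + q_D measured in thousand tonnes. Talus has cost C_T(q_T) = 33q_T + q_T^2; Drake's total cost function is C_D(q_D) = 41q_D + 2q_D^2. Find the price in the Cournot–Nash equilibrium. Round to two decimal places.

Talus's profit: π_T = (326 - Q)q_T - (33q_T + q_T²). Setting ∂π_T/∂q_T = 0: 293 - 4q_T - (q_D) = 0.
Drake's first-order condition: 285 - 6q_D - (q_T) = 0.
So q_T = (293 - q_D)/4 and q_D = (285 - q_T)/6.
Solving the pair: q_T = 1473/23, q_D = 847/23.
Total output Q = 100.8696, so price P = 326 - 100.8696 = 225.1304.

225.13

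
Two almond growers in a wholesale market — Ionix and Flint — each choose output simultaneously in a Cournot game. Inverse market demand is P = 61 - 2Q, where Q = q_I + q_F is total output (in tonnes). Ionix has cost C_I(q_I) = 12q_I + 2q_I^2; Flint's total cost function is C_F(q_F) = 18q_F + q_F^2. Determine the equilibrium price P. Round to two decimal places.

Ionix's profit: π_I = (61 - 2Q)q_I - (12q_I + 2q_I²). Setting ∂π_I/∂q_I = 0: 49 - 8q_I - 2(q_F) = 0.
Flint's first-order condition: 43 - 6q_F - 2(q_I) = 0.
Best responses: q_I = (49 - 2q_F)/8, q_F = (43 - 2q_I)/6.
Substituting one into the other gives q_I = 52/11 and q_F = 123/22.
Total output Q = 227/22, so price P = 61 - 2·(227/22) = 444/11.

40.36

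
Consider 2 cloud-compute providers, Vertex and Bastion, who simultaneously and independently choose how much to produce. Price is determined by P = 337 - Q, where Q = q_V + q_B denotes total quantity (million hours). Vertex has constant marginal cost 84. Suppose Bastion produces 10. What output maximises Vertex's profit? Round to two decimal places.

With the rival's output fixed at 10, Vertex's profit is π_V = (337 - 10 - q_V)q_V - (84q_V) = (327 - q_V)q_V - (84q_V).
∂π_V/∂q_V = 243 - 2q_V = 0, so q_V = 243/2.

121.50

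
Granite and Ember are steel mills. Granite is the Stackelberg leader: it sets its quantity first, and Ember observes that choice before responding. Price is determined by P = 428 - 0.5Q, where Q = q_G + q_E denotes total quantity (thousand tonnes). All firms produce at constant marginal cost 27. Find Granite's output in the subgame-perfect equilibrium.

The follower Ember best-responds to any q_G: π_E = (428 - 0.5Q)q_E - 27q_E.
Setting the follower's marginal profit to zero, 401 - (1/2)q_G - q_E = 0, i.e. q_E = (401 - (1/2)q_G).
The leader anticipates this reaction. Substituting into P = 428 - 0.5Q gives P = 455/2 - (1/4)q_G, so π_G = (455/2 - (1/4)q_G)q_G - 27q_G.
Maximising: ∂π_G/∂q_G = 401/2 - (1/2)q_G = 0, giving q_G = 401.
Then q_E = (401 - (1/2)·401) = 401/2.

401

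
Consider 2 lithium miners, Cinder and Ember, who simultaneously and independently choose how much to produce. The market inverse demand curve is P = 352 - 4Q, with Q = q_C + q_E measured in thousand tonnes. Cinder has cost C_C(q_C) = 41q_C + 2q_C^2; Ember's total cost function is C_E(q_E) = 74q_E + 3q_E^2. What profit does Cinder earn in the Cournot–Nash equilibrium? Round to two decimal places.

Cinder's profit: π_C = (352 - 4Q)q_C - (41q_C + 2q_C²). Setting ∂π_C/∂q_C = 0: 311 - 12q_C - 4(q_E) = 0.
Ember's profit: π_E = (352 - 4Q)q_E - (74q_E + 3q_E²). Setting ∂π_E/∂q_E = 0: 278 - 14q_E - 4(q_C) = 0.
Best responses: q_C = (311 - 4q_E)/12, q_E = (278 - 4q_C)/14.
Substituting one into the other gives q_C = 1621/76 and q_E = 523/38.
Price P = 352 - 4·35.0921 = 211.6316.
Cinder's profit: 211.6316·(1621/76) - 41·(1621/76) - 2(1621/76)² = 2729.5440.

2729.54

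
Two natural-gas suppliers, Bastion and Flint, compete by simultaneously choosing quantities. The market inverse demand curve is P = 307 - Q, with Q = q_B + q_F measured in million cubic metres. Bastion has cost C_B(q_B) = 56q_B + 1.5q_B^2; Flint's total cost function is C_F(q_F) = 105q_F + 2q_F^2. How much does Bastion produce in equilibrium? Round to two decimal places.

44.97

Bastion's profit: π_B = (307 - Q)q_B - (56q_B + (3/2)q_B²). Setting ∂π_B/∂q_B = 0: 251 - 5q_B - (q_F) = 0.
Flint's profit: π_F = (307 - Q)q_F - (105q_F + 2q_F²). Setting ∂π_F/∂q_F = 0: 202 - 6q_F - (q_B) = 0.
Rearranging gives the reaction functions q_B = (251 - q_F)/5 and q_F = (202 - q_B)/6.
Substituting one into the other gives q_B = 1304/29 and q_F = 759/29.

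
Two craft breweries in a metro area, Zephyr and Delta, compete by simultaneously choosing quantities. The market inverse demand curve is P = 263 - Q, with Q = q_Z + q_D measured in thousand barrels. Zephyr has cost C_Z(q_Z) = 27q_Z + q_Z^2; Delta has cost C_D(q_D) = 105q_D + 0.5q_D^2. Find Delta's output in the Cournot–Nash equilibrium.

Zephyr's profit: π_Z = (263 - Q)q_Z - (27q_Z + q_Z²). Setting ∂π_Z/∂q_Z = 0: 236 - 4q_Z - (q_D) = 0.
Delta's first-order condition: 158 - 3q_D - (q_Z) = 0.
Rearranging gives the reaction functions q_Z = (236 - q_D)/4 and q_D = (158 - q_Z)/3.
Substituting one into the other gives q_Z = 50 and q_D = 36.

36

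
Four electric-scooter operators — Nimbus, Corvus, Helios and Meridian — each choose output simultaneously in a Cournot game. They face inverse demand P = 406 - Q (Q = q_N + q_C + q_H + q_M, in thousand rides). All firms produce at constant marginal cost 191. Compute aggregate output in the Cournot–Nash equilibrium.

Each firm earns π_i = (406 - Q)q_i - 191q_i.
First-order condition (treating rivals' output as given): 215 - 2q_i - Σ_{j≠i} q_j = 0.
With identical firms every q_j equals q_i, so Σ_{j≠i} q_j = 3q_i and 215 = 5q_i, giving q_i = 43.
Total output Q = 43 + 43 + 43 + 43 = 172.

172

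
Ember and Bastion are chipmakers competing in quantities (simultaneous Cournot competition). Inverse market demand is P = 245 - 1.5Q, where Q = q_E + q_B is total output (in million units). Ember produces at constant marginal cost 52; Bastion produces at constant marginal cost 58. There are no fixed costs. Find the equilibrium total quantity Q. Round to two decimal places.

Ember's profit: π_E = (245 - 1.5Q)q_E - (52q_E). Setting ∂π_E/∂q_E = 0: 193 - 3q_E - (3/2)(q_B) = 0.
Bastion's first-order condition: 187 - 3q_B - (3/2)(q_E) = 0.
So q_E = (193 - (3/2)q_B)/3 and q_B = (187 - (3/2)q_E)/3.
Substituting one into the other gives q_E = 398/9 and q_B = 362/9.
Total output Q = 398/9 + 362/9 = 760/9.

84.44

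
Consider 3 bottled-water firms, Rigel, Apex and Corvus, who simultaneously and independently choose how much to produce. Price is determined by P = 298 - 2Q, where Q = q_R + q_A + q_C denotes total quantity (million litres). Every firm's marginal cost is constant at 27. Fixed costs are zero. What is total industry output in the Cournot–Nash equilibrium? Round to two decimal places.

A representative firm's profit is π_i = q_i(298 - 2Q) - 27q_i.
First-order condition (treating rivals' output as given): 271 - 4q_i - 2·Σ_{j≠i} q_j = 0.
With identical firms every q_j equals q_i, so Σ_{j≠i} q_j = 2q_i and 271 = 8q_i, giving q_i = 271/8.
Total output Q = 271/8 + 271/8 + 271/8 = 813/8.

101.63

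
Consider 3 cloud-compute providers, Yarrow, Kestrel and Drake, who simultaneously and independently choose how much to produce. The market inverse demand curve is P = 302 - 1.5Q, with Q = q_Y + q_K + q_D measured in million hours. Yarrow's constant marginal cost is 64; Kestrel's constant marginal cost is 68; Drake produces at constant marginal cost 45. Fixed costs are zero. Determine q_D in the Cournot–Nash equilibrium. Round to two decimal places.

49.83

Yarrow's profit: π_Y = (302 - 1.5Q)q_Y - (64q_Y). Setting ∂π_Y/∂q_Y = 0: 238 - 3q_Y - (3/2)(q_K + q_D) = 0.
Kestrel's profit: π_K = (302 - 1.5Q)q_K - (68q_K). Setting ∂π_K/∂q_K = 0: 234 - 3q_K - (3/2)(q_Y + q_D) = 0.
Drake's profit: π_D = (302 - 1.5Q)q_D - (45q_D). Setting ∂π_D/∂q_D = 0: 257 - 3q_D - (3/2)(q_Y + q_K) = 0.
Adding the 3 conditions: 729 − 3Q − 3Q = 0, i.e. Q = 243/2.
Back-substituting: q_Y = (238 − 729/4)/(3/2) = 223/6, q_K = (234 − 729/4)/(3/2) = 69/2, q_D = (257 − 729/4)/(3/2) = 299/6.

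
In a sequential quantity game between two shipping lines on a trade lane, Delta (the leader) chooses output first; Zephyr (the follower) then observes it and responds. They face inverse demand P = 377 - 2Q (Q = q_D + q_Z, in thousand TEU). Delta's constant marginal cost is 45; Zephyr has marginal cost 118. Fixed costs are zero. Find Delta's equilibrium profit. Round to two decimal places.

10251.56

The follower Zephyr best-responds to any q_D: π_Z = (377 - 2Q)q_Z - 118q_Z.
Follower FOC: 259 - 2q_D - 4q_Z = 0, so q_Z(q_D) = (259 - 2q_D)/4.
Delta substitutes q_Z(q_D) into its own profit: π_D = q_D(377 - 2q_D - (259 - 2q_D)/2) - 45q_D = (495/2 - q_D)q_D - 45q_D.
Leader FOC: 405/2 - 2q_D = 0, so q_D = 405/4.
Then q_Z = (259 - 2·(405/4))/4 = 113/8.
Price P = 377 - 2·(923/8) = 585/4.
Delta's profit: (585/4 - 45)·(405/4) = 10251.5625.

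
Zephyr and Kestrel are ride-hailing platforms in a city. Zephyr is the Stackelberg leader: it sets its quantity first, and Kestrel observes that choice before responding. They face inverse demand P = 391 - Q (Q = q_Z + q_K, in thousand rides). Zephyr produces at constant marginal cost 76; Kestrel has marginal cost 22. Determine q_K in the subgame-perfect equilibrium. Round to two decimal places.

The follower Kestrel best-responds to any q_Z: π_K = (391 - Q)q_K - 22q_K.
∂π_K/∂q_K = 369 - q_Z - 2q_K = 0 gives the reaction function q_K = (369 - q_Z)/2.
The leader anticipates this reaction. Substituting into P = 391 - Q gives P = 413/2 - (1/2)q_Z, so π_Z = (413/2 - (1/2)q_Z)q_Z - 76q_Z.
The leader's first-order condition 261/2 - q_Z = 0 yields q_Z = 261/2.
Then q_K = (369 - 261/2)/2 = 477/4.

119.25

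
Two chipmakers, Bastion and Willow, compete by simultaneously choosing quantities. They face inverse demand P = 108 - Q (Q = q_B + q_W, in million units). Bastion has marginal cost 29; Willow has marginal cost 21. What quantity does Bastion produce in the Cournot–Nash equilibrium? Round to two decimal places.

23.67

Bastion's profit: π_B = (108 - Q)q_B - (29q_B). Setting ∂π_B/∂q_B = 0: 79 - 2q_B - (q_W) = 0.
Willow's first-order condition: 87 - 2q_W - (q_B) = 0.
Rearranging gives the reaction functions q_B = (79 - q_W)/2 and q_W = (87 - q_B)/2.
Solving the pair: q_B = 71/3, q_W = 95/3.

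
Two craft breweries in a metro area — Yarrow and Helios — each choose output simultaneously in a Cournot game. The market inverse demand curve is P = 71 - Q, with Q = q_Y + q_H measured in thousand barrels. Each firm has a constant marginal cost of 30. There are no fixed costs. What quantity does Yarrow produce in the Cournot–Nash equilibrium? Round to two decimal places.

13.67

A representative firm's profit is π_i = q_i(71 - Q) - 30q_i.
Setting ∂π_i/∂q_i = 0 with rivals' quantities fixed: 41 - 2q_i - q_j = 0.
With identical firms every q_j equals q_i, so q_j = q_i and 41 = 3q_i, giving q_i = 41/3.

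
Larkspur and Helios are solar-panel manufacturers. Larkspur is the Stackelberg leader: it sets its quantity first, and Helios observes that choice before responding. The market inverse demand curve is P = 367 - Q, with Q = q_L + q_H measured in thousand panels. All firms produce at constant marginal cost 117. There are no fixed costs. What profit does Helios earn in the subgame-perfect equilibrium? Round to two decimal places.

The follower Helios best-responds to any q_L: π_H = (367 - Q)q_H - 117q_H.
∂π_H/∂q_H = 250 - q_L - 2q_H = 0 gives the reaction function q_H = (250 - q_L)/2.
Larkspur substitutes q_H(q_L) into its own profit: π_L = q_L(367 - q_L - (250 - q_L)/2) - 117q_L = (242 - (1/2)q_L)q_L - 117q_L.
Maximising: ∂π_L/∂q_L = 125 - q_L = 0, giving q_L = 125.
Then q_H = (250 - 125)/2 = 125/2.
Price P = 367 - 375/2 = 359/2.
Helios's profit: (359/2 - 117)·(125/2) = 3906.2500.

3906.25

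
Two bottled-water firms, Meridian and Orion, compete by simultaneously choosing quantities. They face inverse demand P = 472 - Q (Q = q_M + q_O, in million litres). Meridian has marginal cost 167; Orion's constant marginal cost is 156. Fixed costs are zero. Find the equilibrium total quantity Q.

207

Meridian's profit: π_M = (472 - Q)q_M - (167q_M). Setting ∂π_M/∂q_M = 0: 305 - 2q_M - (q_O) = 0.
Orion's first-order condition: 316 - 2q_O - (q_M) = 0.
Best responses: q_M = (305 - q_O)/2, q_O = (316 - q_M)/2.
Substituting one into the other gives q_M = 98 and q_O = 109.
Total output Q = 98 + 109 = 207.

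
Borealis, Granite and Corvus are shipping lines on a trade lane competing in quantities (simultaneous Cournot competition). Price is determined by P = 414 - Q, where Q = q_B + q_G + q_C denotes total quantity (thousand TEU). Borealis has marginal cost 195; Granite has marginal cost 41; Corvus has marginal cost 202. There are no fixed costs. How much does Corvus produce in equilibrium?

Borealis's profit: π_B = (414 - Q)q_B - (195q_B). Setting ∂π_B/∂q_B = 0: 219 - 2q_B - (q_G + q_C) = 0.
Granite's first-order condition: 373 - 2q_G - (q_B + q_C) = 0.
Corvus's profit: π_C = (414 - Q)q_C - (202q_C). Setting ∂π_C/∂q_C = 0: 212 - 2q_C - (q_B + q_G) = 0.
Summing all 3 equations gives 804 − 4Q = 0, hence Q = 201.
Back-substituting: q_B = (219 − 201) = 18, q_G = (373 − 201) = 172, q_C = (212 − 201) = 11.

11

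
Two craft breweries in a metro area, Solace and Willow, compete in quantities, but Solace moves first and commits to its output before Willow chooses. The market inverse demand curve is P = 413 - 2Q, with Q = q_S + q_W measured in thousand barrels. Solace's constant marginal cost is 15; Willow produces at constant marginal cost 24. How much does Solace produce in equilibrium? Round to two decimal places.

The follower Willow best-responds to any q_S: π_W = (413 - 2Q)q_W - 24q_W.
Setting the follower's marginal profit to zero, 389 - 2q_S - 4q_W = 0, i.e. q_W = (389 - 2q_S)/4.
The leader anticipates this reaction. Substituting into P = 413 - 2Q gives P = 437/2 - q_S, so π_S = (437/2 - q_S)q_S - 15q_S.
Maximising: ∂π_S/∂q_S = 407/2 - 2q_S = 0, giving q_S = 407/4.
Then q_W = (389 - 2·(407/4))/4 = 371/8.

101.75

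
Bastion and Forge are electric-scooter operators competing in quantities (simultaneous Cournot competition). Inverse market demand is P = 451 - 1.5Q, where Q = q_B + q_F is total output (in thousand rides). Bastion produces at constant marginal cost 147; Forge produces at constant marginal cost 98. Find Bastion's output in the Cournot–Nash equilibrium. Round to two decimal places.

Bastion's profit: π_B = (451 - 1.5Q)q_B - (147q_B). Setting ∂π_B/∂q_B = 0: 304 - 3q_B - (3/2)(q_F) = 0.
Forge's first-order condition: 353 - 3q_F - (3/2)(q_B) = 0.
So q_B = (304 - (3/2)q_F)/3 and q_F = (353 - (3/2)q_B)/3.
Solving the pair: q_B = 170/3, q_F = 268/3.

56.67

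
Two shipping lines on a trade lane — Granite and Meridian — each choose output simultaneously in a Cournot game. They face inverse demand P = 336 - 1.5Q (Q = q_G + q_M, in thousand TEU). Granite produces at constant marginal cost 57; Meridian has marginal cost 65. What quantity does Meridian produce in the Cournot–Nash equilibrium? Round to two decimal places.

Granite's profit: π_G = (336 - 1.5Q)q_G - (57q_G). Setting ∂π_G/∂q_G = 0: 279 - 3q_G - (3/2)(q_M) = 0.
Meridian's first-order condition: 271 - 3q_M - (3/2)(q_G) = 0.
Rearranging gives the reaction functions q_G = (279 - (3/2)q_M)/3 and q_M = (271 - (3/2)q_G)/3.
Solving the pair: q_G = 574/9, q_M = 526/9.

58.44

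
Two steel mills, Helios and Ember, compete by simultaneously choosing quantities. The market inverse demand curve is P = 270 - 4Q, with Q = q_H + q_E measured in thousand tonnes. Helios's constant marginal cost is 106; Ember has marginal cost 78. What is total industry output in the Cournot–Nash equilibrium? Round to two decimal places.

Helios's profit: π_H = (270 - 4Q)q_H - (106q_H). Setting ∂π_H/∂q_H = 0: 164 - 8q_H - 4(q_E) = 0.
Ember's profit: π_E = (270 - 4Q)q_E - (78q_E). Setting ∂π_E/∂q_E = 0: 192 - 8q_E - 4(q_H) = 0.
So q_H = (164 - 4q_E)/8 and q_E = (192 - 4q_H)/8.
Solving the pair: q_H = 34/3, q_E = 55/3.
Total output Q = 34/3 + 55/3 = 89/3.

29.67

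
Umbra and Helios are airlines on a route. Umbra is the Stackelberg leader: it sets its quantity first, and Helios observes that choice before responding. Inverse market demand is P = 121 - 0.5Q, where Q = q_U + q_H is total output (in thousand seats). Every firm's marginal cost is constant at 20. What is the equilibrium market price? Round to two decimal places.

The follower Helios best-responds to any q_U: π_H = (121 - 0.5Q)q_H - 20q_H.
Setting the follower's marginal profit to zero, 101 - (1/2)q_U - q_H = 0, i.e. q_H = (101 - (1/2)q_U).
The leader anticipates this reaction. Substituting into P = 121 - 0.5Q gives P = 141/2 - (1/4)q_U, so π_U = (141/2 - (1/4)q_U)q_U - 20q_U.
The leader's first-order condition 101/2 - (1/2)q_U = 0 yields q_U = 101.
Then q_H = (101 - (1/2)·101) = 101/2.
Total output Q = 303/2, so price P = 121 - (1/2)·(303/2) = 181/4.

45.25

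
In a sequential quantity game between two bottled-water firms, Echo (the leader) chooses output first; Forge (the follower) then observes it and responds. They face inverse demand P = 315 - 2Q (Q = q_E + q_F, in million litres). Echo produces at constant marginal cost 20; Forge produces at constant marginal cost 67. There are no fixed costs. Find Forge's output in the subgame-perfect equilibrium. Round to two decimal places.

19.25

The follower Forge best-responds to any q_E: π_F = (315 - 2Q)q_F - 67q_F.
∂π_F/∂q_F = 248 - 2q_E - 4q_F = 0 gives the reaction function q_F = (248 - 2q_E)/4.
Echo substitutes q_F(q_E) into its own profit: π_E = q_E(315 - 2q_E - (248 - 2q_E)/2) - 20q_E = (191 - q_E)q_E - 20q_E.
Maximising: ∂π_E/∂q_E = 171 - 2q_E = 0, giving q_E = 171/2.
Then q_F = (248 - 2·(171/2))/4 = 77/4.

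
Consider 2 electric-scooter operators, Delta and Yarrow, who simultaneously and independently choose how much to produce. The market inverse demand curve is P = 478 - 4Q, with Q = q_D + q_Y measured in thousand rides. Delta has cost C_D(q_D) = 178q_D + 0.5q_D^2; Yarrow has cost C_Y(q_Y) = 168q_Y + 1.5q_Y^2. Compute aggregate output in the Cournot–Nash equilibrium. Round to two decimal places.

Delta's profit: π_D = (478 - 4Q)q_D - (178q_D + (1/2)q_D²). Setting ∂π_D/∂q_D = 0: 300 - 9q_D - 4(q_Y) = 0.
Yarrow's first-order condition: 310 - 11q_Y - 4(q_D) = 0.
Best responses: q_D = (300 - 4q_Y)/9, q_Y = (310 - 4q_D)/11.
Substituting one into the other gives q_D = 24.8193 and q_Y = 1590/83.
Total output Q = 24.8193 + 1590/83 = 43.9759.

43.98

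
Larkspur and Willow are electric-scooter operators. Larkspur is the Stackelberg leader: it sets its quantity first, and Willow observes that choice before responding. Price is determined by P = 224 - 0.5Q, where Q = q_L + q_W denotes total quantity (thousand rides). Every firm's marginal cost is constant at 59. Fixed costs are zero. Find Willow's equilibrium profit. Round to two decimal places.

3403.13

Solve by backward induction. Given q_L, the follower Willow maximises π_W = (224 - (1/2)q_L - (1/2)q_W)q_W - 59q_W.
Setting the follower's marginal profit to zero, 165 - (1/2)q_L - q_W = 0, i.e. q_W = (165 - (1/2)q_L).
Larkspur substitutes q_W(q_L) into its own profit: π_L = q_L(224 - (1/2)q_L - (165 - (1/2)q_L)/2) - 59q_L = (283/2 - (1/4)q_L)q_L - 59q_L.
Maximising: ∂π_L/∂q_L = 165/2 - (1/2)q_L = 0, giving q_L = 165.
Then q_W = (165 - (1/2)·165) = 165/2.
Price P = 224 - (1/2)·(495/2) = 401/4.
Willow's profit: (401/4 - 59)·(165/2) = 3403.1250.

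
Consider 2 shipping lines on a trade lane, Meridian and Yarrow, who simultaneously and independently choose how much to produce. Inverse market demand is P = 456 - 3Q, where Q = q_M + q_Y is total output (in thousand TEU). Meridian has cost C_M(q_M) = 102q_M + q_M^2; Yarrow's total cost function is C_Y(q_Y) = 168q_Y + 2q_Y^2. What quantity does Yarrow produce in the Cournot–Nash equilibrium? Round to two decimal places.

17.49

Meridian's profit: π_M = (456 - 3Q)q_M - (102q_M + q_M²). Setting ∂π_M/∂q_M = 0: 354 - 8q_M - 3(q_Y) = 0.
Yarrow's first-order condition: 288 - 10q_Y - 3(q_M) = 0.
Best responses: q_M = (354 - 3q_Y)/8, q_Y = (288 - 3q_M)/10.
Substituting one into the other gives q_M = 37.6901 and q_Y = 1242/71.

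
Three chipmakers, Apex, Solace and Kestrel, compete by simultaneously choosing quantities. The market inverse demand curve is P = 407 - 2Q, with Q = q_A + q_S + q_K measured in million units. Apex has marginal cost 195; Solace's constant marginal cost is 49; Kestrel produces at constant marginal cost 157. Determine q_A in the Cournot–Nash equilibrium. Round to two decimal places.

Apex's profit: π_A = (407 - 2Q)q_A - (195q_A). Setting ∂π_A/∂q_A = 0: 212 - 4q_A - 2(q_S + q_K) = 0.
Solace's profit: π_S = (407 - 2Q)q_S - (49q_S). Setting ∂π_S/∂q_S = 0: 358 - 4q_S - 2(q_A + q_K) = 0.
Kestrel's first-order condition: 250 - 4q_K - 2(q_A + q_S) = 0.
Summing all 3 equations gives 820 − 8Q = 0, hence Q = 205/2.
Back-substituting: q_A = (212 − 205)/2 = 7/2, q_S = (358 − 205)/2 = 153/2, q_K = (250 − 205)/2 = 45/2.

3.50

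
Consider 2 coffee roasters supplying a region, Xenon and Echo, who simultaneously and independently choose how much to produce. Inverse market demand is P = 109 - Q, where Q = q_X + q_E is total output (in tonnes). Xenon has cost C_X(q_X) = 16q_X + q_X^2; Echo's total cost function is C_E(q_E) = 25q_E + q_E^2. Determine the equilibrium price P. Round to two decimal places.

Xenon's profit: π_X = (109 - Q)q_X - (16q_X + q_X²). Setting ∂π_X/∂q_X = 0: 93 - 4q_X - (q_E) = 0.
Echo's profit: π_E = (109 - Q)q_E - (25q_E + q_E²). Setting ∂π_E/∂q_E = 0: 84 - 4q_E - (q_X) = 0.
Rearranging gives the reaction functions q_X = (93 - q_E)/4 and q_E = (84 - q_X)/4.
Substituting one into the other gives q_X = 96/5 and q_E = 81/5.
Total output Q = 177/5, so price P = 109 - 177/5 = 368/5.

73.60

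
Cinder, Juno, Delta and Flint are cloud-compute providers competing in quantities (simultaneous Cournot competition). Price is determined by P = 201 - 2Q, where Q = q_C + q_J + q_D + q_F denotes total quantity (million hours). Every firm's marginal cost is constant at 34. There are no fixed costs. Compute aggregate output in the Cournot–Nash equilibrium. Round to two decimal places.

66.80

Each firm earns π_i = (201 - 2Q)q_i - 34q_i.
First-order condition (treating rivals' output as given): 167 - 4q_i - 2·Σ_{j≠i} q_j = 0.
By symmetry each firm produces the same amount; substituting Σ_{j≠i} q_j = 3q_i yields q_i = 167/10.
Total output Q = 167/10 + 167/10 + 167/10 + 167/10 = 334/5.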